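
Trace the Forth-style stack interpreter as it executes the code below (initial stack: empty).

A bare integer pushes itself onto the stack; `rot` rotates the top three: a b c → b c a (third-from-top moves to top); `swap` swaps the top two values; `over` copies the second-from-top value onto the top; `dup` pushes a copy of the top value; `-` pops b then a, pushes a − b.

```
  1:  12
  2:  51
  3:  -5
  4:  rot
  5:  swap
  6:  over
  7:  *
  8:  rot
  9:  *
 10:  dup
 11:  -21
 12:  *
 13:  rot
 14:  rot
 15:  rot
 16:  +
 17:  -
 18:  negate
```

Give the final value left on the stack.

61188

12     -> 12
51     -> 12 51
-5     -> 12 51 -5
rot    -> 51 -5 12
swap   -> 51 12 -5
over   -> 51 12 -5 12
*      -> 51 12 -60
rot    -> 12 -60 51
*      -> 12 -3060
dup    -> 12 -3060 -3060
-21    -> 12 -3060 -3060 -21
*      -> 12 -3060 64260
rot    -> -3060 64260 12
rot    -> 64260 12 -3060
rot    -> 12 -3060 64260
+      -> 12 61200
-      -> -61188
negate -> 61188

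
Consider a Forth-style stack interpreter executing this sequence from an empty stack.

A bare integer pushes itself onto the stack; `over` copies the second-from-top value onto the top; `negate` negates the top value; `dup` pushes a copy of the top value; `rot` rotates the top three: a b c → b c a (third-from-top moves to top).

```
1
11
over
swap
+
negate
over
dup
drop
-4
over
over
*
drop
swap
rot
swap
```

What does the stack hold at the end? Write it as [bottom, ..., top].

1      → [1]
11     → [1, 11]
over   → [1, 11, 1]
swap   → [1, 1, 11]
+      → [1, 12]
negate → [1, -12]
over   → [1, -12, 1]
dup    → [1, -12, 1, 1]
drop   → [1, -12, 1]
-4     → [1, -12, 1, -4]
over   → [1, -12, 1, -4, 1]
over   → [1, -12, 1, -4, 1, -4]
*      → [1, -12, 1, -4, -4]
drop   → [1, -12, 1, -4]
swap   → [1, -12, -4, 1]
rot    → [1, -4, 1, -12]
swap   → [1, -4, -12, 1]

[1, -4, -12, 1]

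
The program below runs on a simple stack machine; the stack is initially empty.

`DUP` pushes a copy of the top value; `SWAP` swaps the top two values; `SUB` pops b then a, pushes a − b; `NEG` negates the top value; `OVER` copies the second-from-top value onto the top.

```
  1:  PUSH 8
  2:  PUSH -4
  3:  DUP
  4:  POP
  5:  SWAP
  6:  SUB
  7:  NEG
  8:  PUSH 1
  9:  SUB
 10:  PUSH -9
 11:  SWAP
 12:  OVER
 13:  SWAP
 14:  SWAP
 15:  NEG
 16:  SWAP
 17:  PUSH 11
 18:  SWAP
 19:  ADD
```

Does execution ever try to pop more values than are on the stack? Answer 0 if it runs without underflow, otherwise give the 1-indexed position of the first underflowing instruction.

PUSH 8  -> [8]
PUSH -4 -> [8, -4]
DUP     -> [8, -4, -4]
POP     -> [8, -4]
SWAP    -> [-4, 8]
SUB     -> [-12]
NEG     -> [12]
PUSH 1  -> [12, 1]
SUB     -> [11]
PUSH -9 -> [11, -9]
SWAP    -> [-9, 11]
OVER    -> [-9, 11, -9]
SWAP    -> [-9, -9, 11]
SWAP    -> [-9, 11, -9]
NEG     -> [-9, 11, 9]
SWAP    -> [-9, 9, 11]
PUSH 11 -> [-9, 9, 11, 11]
SWAP    -> [-9, 9, 11, 11]
ADD     -> [-9, 9, 22]

0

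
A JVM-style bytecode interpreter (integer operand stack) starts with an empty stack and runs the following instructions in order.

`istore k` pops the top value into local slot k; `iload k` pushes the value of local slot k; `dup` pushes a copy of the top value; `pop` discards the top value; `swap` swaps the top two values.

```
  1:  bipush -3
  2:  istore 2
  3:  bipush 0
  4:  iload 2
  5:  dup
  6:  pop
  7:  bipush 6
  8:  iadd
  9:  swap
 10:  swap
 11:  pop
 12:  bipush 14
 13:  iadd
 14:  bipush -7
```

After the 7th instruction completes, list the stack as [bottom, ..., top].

bipush -3 → [-3]
istore 2  → []
bipush 0  → [0]
iload 2   → [0, -3]
dup       → [0, -3, -3]
pop       → [0, -3]
bipush 6  → [0, -3, 6]

[0, -3, 6]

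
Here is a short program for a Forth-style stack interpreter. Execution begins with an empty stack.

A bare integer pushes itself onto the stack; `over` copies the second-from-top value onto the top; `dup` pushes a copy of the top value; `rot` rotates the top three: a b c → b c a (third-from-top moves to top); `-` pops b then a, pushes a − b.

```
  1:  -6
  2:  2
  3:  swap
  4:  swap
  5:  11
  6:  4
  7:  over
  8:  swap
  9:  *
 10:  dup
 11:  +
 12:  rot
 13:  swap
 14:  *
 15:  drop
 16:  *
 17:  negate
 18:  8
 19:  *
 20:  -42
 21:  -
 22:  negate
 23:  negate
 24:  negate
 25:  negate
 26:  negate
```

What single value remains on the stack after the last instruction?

-570

-6     → [-6]
2      → [-6, 2]
swap   → [2, -6]
swap   → [-6, 2]
11     → [-6, 2, 11]
4      → [-6, 2, 11, 4]
over   → [-6, 2, 11, 4, 11]
swap   → [-6, 2, 11, 11, 4]
*      → [-6, 2, 11, 44]
dup    → [-6, 2, 11, 44, 44]
+      → [-6, 2, 11, 88]
rot    → [-6, 11, 88, 2]
swap   → [-6, 11, 2, 88]
*      → [-6, 11, 176]
drop   → [-6, 11]
*      → [-66]
negate → [66]
8      → [66, 8]
*      → [528]
-42    → [528, -42]
-      → [570]
negate → [-570]
negate → [570]
negate → [-570]
negate → [570]
negate → [-570]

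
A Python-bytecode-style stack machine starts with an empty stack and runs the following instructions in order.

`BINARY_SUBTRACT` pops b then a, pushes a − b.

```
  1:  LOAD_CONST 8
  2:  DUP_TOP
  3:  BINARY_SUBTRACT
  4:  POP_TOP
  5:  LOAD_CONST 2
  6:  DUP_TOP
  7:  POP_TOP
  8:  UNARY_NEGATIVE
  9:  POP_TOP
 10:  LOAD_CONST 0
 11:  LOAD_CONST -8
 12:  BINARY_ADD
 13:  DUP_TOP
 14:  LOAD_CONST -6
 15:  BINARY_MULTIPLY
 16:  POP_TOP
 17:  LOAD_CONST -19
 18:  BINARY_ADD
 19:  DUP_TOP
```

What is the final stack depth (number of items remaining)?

2

LOAD_CONST 8    -> [8]
DUP_TOP         -> [8, 8]
BINARY_SUBTRACT -> [0]
POP_TOP         -> []
LOAD_CONST 2    -> [2]
DUP_TOP         -> [2, 2]
POP_TOP         -> [2]
UNARY_NEGATIVE  -> [-2]
POP_TOP         -> []
LOAD_CONST 0    -> [0]
LOAD_CONST -8   -> [0, -8]
BINARY_ADD      -> [-8]
DUP_TOP         -> [-8, -8]
LOAD_CONST -6   -> [-8, -8, -6]
BINARY_MULTIPLY -> [-8, 48]
POP_TOP         -> [-8]
LOAD_CONST -19  -> [-8, -19]
BINARY_ADD      -> [-27]
DUP_TOP         -> [-27, -27]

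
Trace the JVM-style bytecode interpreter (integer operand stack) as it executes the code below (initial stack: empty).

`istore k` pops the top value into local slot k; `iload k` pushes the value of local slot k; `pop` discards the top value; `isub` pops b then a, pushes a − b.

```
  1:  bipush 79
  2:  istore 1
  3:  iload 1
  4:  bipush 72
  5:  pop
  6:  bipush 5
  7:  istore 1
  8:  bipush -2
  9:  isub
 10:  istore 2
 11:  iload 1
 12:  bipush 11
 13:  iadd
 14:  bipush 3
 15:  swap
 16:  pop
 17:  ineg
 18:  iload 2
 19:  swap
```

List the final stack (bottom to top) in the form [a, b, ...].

[81, -3]

bipush 79 -> [79]
istore 1  -> []
iload 1   -> [79]
bipush 72 -> [79, 72]
pop       -> [79]
bipush 5  -> [79, 5]
istore 1  -> [79]
bipush -2 -> [79, -2]
isub      -> [81]
istore 2  -> []
iload 1   -> [5]
bipush 11 -> [5, 11]
iadd      -> [16]
bipush 3  -> [16, 3]
swap      -> [3, 16]
pop       -> [3]
ineg      -> [-3]
iload 2   -> [-3, 81]
swap      -> [81, -3]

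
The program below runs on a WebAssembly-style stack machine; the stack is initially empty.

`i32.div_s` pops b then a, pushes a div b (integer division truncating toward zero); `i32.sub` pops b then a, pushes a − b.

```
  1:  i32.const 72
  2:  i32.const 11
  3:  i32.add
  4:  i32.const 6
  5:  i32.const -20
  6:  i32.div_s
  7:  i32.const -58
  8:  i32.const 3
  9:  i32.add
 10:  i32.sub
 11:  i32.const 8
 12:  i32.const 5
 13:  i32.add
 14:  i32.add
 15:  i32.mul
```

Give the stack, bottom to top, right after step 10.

[83, 55]

i32.const 72  → [72]
i32.const 11  → [72, 11]
i32.add       → [83]
i32.const 6   → [83, 6]
i32.const -20 → [83, 6, -20]
i32.div_s     → [83, 0]
i32.const -58 → [83, 0, -58]
i32.const 3   → [83, 0, -58, 3]
i32.add       → [83, 0, -55]
i32.sub       → [83, 55]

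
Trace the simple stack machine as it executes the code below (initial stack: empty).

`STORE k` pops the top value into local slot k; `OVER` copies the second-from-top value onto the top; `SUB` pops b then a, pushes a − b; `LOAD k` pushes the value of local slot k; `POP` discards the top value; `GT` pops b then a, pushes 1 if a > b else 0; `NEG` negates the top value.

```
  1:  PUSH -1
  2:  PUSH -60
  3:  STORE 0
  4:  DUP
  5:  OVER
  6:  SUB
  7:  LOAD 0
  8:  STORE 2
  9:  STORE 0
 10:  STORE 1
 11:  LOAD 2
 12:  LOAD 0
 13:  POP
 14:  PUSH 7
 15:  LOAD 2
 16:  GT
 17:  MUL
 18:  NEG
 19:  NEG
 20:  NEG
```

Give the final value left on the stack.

PUSH -1  : [-1]
PUSH -60 : [-1, -60]
STORE 0  : [-1]
DUP      : [-1, -1]
OVER     : [-1, -1, -1]
SUB      : [-1, 0]
LOAD 0   : [-1, 0, -60]
STORE 2  : [-1, 0]
STORE 0  : [-1]
STORE 1  : []
LOAD 2   : [-60]
LOAD 0   : [-60, 0]
POP      : [-60]
PUSH 7   : [-60, 7]
LOAD 2   : [-60, 7, -60]
GT       : [-60, 1]
MUL      : [-60]
NEG      : [60]
NEG      : [-60]
NEG      : [60]

60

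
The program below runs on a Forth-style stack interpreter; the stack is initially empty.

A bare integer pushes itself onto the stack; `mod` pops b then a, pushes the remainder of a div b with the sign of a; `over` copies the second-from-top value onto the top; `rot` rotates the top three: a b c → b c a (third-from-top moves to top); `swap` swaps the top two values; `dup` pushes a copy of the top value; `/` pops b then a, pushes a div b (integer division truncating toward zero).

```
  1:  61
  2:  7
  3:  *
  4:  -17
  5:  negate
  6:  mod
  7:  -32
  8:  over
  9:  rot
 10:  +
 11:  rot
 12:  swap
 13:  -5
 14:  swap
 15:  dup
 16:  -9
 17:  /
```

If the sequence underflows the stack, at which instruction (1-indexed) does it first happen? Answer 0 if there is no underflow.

11

61     -> [61]
7      -> [61, 7]
*      -> [427]
-17    -> [427, -17]
negate -> [427, 17]
mod    -> [2]
-32    -> [2, -32]
over   -> [2, -32, 2]
rot    -> [-32, 2, 2]
+      -> [-32, 4]
rot  — needs 3 operands, stack has 2 → underflow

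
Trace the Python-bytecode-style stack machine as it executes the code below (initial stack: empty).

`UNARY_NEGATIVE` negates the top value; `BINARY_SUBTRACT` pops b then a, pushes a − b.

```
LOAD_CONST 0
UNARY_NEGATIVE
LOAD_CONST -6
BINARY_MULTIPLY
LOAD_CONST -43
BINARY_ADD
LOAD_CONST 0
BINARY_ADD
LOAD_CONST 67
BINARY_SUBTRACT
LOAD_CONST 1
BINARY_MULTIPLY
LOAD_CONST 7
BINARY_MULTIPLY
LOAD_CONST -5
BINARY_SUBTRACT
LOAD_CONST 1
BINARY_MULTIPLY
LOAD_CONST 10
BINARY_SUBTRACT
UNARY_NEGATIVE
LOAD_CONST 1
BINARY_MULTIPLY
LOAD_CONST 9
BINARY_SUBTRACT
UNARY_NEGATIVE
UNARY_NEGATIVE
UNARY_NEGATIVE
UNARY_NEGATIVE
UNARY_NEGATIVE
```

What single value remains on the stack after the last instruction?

-766

LOAD_CONST 0    : 0
UNARY_NEGATIVE  : 0
LOAD_CONST -6   : 0 -6
BINARY_MULTIPLY : 0
LOAD_CONST -43  : 0 -43
BINARY_ADD      : -43
LOAD_CONST 0    : -43 0
BINARY_ADD      : -43
LOAD_CONST 67   : -43 67
BINARY_SUBTRACT : -110
LOAD_CONST 1    : -110 1
BINARY_MULTIPLY : -110
LOAD_CONST 7    : -110 7
BINARY_MULTIPLY : -770
LOAD_CONST -5   : -770 -5
BINARY_SUBTRACT : -765
LOAD_CONST 1    : -765 1
BINARY_MULTIPLY : -765
LOAD_CONST 10   : -765 10
BINARY_SUBTRACT : -775
UNARY_NEGATIVE  : 775
LOAD_CONST 1    : 775 1
BINARY_MULTIPLY : 775
LOAD_CONST 9    : 775 9
BINARY_SUBTRACT : 766
UNARY_NEGATIVE  : -766
UNARY_NEGATIVE  : 766
UNARY_NEGATIVE  : -766
UNARY_NEGATIVE  : 766
UNARY_NEGATIVE  : -766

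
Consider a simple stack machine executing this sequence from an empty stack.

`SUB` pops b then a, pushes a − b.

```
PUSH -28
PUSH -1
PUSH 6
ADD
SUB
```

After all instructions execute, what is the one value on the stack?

-33

PUSH -28 → -28
PUSH -1  → -28 -1
PUSH 6   → -28 -1 6
ADD      → -28 5
SUB      → -33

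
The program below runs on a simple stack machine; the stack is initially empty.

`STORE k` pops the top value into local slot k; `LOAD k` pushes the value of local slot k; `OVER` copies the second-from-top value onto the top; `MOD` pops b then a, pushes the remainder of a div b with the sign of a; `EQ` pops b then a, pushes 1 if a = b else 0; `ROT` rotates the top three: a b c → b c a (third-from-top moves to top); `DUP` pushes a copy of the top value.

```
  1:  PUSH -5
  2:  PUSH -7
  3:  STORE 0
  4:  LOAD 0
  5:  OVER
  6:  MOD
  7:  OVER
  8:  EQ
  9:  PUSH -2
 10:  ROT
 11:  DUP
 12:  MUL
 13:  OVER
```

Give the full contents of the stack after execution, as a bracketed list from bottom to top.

PUSH -5 → -5
PUSH -7 → -5 -7
STORE 0 → -5
LOAD 0  → -5 -7
OVER    → -5 -7 -5
MOD     → -5 -2
OVER    → -5 -2 -5
EQ      → -5 0
PUSH -2 → -5 0 -2
ROT     → 0 -2 -5
DUP     → 0 -2 -5 -5
MUL     → 0 -2 25
OVER    → 0 -2 25 -2

[0, -2, 25, -2]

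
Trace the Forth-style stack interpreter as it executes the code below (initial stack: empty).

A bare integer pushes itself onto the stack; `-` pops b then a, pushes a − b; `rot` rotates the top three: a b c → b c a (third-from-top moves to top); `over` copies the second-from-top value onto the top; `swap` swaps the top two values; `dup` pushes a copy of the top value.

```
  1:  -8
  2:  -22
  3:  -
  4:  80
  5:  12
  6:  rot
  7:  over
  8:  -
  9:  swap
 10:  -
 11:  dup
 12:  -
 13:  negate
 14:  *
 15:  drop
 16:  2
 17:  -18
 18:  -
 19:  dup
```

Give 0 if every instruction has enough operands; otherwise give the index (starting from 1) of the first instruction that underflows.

0

-8     → [-8]
-22    → [-8, -22]
-      → [14]
80     → [14, 80]
12     → [14, 80, 12]
rot    → [80, 12, 14]
over   → [80, 12, 14, 12]
-      → [80, 12, 2]
swap   → [80, 2, 12]
-      → [80, -10]
dup    → [80, -10, -10]
-      → [80, 0]
negate → [80, 0]
*      → [0]
drop   → []
2      → [2]
-18    → [2, -18]
-      → [20]
dup    → [20, 20]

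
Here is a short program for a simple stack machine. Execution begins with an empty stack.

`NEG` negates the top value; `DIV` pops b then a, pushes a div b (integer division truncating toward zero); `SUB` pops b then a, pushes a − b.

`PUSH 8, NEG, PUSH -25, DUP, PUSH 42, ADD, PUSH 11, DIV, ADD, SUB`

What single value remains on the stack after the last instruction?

16

PUSH 8   : [8]
NEG      : [-8]
PUSH -25 : [-8, -25]
DUP      : [-8, -25, -25]
PUSH 42  : [-8, -25, -25, 42]
ADD      : [-8, -25, 17]
PUSH 11  : [-8, -25, 17, 11]
DIV      : [-8, -25, 1]
ADD      : [-8, -24]
SUB      : [16]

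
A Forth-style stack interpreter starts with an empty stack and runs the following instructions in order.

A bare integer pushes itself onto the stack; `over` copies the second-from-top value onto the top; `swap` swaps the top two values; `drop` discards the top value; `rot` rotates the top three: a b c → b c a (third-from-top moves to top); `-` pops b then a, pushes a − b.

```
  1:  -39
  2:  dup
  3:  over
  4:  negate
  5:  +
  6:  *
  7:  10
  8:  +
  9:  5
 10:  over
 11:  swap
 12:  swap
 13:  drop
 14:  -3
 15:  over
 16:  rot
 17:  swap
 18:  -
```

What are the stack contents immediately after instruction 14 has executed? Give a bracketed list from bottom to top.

-39     -39
dup     -39 -39
over    -39 -39 -39
negate  -39 -39 39
+       -39 0
*       0
10      0 10
+       10
5       10 5
over    10 5 10
swap    10 10 5
swap    10 5 10
drop    10 5
-3      10 5 -3

[10, 5, -3]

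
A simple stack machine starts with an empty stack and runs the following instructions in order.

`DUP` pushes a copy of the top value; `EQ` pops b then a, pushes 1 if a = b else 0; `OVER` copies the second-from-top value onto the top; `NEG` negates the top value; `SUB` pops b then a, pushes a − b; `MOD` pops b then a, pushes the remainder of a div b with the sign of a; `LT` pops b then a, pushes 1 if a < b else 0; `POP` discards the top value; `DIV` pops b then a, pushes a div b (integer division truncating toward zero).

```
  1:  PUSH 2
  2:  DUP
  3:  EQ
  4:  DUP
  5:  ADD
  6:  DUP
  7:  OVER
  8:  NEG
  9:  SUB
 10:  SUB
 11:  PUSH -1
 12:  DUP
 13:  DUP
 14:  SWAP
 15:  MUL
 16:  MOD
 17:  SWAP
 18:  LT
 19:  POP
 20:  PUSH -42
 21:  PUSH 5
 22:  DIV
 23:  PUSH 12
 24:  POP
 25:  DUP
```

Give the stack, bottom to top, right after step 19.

PUSH 2  → 2
DUP     → 2 2
EQ      → 1
DUP     → 1 1
ADD     → 2
DUP     → 2 2
OVER    → 2 2 2
NEG     → 2 2 -2
SUB     → 2 4
SUB     → -2
PUSH -1 → -2 -1
DUP     → -2 -1 -1
DUP     → -2 -1 -1 -1
SWAP    → -2 -1 -1 -1
MUL     → -2 -1 1
MOD     → -2 0
SWAP    → 0 -2
LT      → 0
POP     → (empty)

[]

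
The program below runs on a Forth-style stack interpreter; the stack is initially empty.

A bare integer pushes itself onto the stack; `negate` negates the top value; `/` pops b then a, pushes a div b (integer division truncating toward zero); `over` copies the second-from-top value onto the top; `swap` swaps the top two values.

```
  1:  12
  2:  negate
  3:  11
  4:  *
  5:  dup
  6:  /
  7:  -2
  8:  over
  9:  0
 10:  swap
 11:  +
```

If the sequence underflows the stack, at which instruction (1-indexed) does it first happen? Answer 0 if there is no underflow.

0

12     : [12]
negate : [-12]
11     : [-12, 11]
*      : [-132]
dup    : [-132, -132]
/      : [1]
-2     : [1, -2]
over   : [1, -2, 1]
0      : [1, -2, 1, 0]
swap   : [1, -2, 0, 1]
+      : [1, -2, 1]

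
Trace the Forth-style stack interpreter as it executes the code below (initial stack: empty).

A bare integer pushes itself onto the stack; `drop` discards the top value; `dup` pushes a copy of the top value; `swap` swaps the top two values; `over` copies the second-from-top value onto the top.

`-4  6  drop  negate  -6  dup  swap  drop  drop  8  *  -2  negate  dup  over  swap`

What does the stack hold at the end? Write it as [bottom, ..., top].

-4     : [-4]
6      : [-4, 6]
drop   : [-4]
negate : [4]
-6     : [4, -6]
dup    : [4, -6, -6]
swap   : [4, -6, -6]
drop   : [4, -6]
drop   : [4]
8      : [4, 8]
*      : [32]
-2     : [32, -2]
negate : [32, 2]
dup    : [32, 2, 2]
over   : [32, 2, 2, 2]
swap   : [32, 2, 2, 2]

[32, 2, 2, 2]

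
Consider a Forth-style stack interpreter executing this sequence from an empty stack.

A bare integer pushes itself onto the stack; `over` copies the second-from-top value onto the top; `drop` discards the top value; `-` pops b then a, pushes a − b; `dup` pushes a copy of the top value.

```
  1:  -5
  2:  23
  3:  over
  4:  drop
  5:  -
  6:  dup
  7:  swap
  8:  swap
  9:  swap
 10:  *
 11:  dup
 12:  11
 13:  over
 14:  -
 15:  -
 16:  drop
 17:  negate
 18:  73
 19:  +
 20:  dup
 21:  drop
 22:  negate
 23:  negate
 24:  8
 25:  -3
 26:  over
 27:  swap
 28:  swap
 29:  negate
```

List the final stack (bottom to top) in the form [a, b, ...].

[-711, 8, -3, -8]

-5     → [-5]
23     → [-5, 23]
over   → [-5, 23, -5]
drop   → [-5, 23]
-      → [-28]
dup    → [-28, -28]
swap   → [-28, -28]
swap   → [-28, -28]
swap   → [-28, -28]
*      → [784]
dup    → [784, 784]
11     → [784, 784, 11]
over   → [784, 784, 11, 784]
-      → [784, 784, -773]
-      → [784, 1557]
drop   → [784]
negate → [-784]
73     → [-784, 73]
+      → [-711]
dup    → [-711, -711]
drop   → [-711]
negate → [711]
negate → [-711]
8      → [-711, 8]
-3     → [-711, 8, -3]
over   → [-711, 8, -3, 8]
swap   → [-711, 8, 8, -3]
swap   → [-711, 8, -3, 8]
negate → [-711, 8, -3, -8]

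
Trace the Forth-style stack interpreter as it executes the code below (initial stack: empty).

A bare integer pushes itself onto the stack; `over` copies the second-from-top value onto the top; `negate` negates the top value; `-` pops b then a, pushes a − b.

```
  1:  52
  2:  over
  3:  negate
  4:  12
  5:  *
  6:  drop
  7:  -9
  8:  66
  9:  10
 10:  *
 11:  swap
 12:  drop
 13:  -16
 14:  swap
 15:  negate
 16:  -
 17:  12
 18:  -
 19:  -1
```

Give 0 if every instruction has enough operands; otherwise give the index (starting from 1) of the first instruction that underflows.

2

52 -> [52]
over  — needs 2 operands, stack has 1 → underflow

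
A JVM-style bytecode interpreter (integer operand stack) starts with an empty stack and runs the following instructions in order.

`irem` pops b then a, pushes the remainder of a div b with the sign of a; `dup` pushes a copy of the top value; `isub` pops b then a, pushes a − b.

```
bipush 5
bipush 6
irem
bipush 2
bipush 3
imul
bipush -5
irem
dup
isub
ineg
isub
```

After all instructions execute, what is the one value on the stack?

5

bipush 5  → [5]
bipush 6  → [5, 6]
irem      → [5]
bipush 2  → [5, 2]
bipush 3  → [5, 2, 3]
imul      → [5, 6]
bipush -5 → [5, 6, -5]
irem      → [5, 1]
dup       → [5, 1, 1]
isub      → [5, 0]
ineg      → [5, 0]
isub      → [5]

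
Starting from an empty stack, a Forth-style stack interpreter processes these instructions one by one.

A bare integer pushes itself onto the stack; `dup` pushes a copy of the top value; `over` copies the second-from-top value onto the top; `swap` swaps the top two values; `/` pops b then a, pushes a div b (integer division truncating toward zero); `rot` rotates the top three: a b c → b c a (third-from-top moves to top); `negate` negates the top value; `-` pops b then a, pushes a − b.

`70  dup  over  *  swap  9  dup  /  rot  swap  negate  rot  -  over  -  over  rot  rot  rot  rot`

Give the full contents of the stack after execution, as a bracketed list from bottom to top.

[-4971, 4900, 4900]

70     → 70
dup    → 70 70
over   → 70 70 70
*      → 70 4900
swap   → 4900 70
9      → 4900 70 9
dup    → 4900 70 9 9
/      → 4900 70 1
rot    → 70 1 4900
swap   → 70 4900 1
negate → 70 4900 -1
rot    → 4900 -1 70
-      → 4900 -71
over   → 4900 -71 4900
-      → 4900 -4971
over   → 4900 -4971 4900
rot    → -4971 4900 4900
rot    → 4900 4900 -4971
rot    → 4900 -4971 4900
rot    → -4971 4900 4900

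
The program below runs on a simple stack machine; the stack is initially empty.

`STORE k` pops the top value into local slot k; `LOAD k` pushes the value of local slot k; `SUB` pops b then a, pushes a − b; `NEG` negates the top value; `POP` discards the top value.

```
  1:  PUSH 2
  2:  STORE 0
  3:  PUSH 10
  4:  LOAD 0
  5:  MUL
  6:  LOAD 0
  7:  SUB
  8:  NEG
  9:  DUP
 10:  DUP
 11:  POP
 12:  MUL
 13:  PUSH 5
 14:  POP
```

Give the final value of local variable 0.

PUSH 2  → [2]
STORE 0 → []
PUSH 10 → [10]
LOAD 0  → [10, 2]
MUL     → [20]
LOAD 0  → [20, 2]
SUB     → [18]
NEG     → [-18]
DUP     → [-18, -18]
DUP     → [-18, -18, -18]
POP     → [-18, -18]
MUL     → [324]
PUSH 5  → [324, 5]
POP     → [324]

2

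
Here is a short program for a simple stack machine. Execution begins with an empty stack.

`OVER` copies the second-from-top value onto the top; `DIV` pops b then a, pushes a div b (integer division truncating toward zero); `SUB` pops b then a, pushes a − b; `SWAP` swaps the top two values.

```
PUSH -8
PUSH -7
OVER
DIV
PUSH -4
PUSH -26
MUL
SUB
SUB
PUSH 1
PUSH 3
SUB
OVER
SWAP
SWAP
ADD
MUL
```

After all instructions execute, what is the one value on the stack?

9024

PUSH -8  -> -8
PUSH -7  -> -8 -7
OVER     -> -8 -7 -8
DIV      -> -8 0
PUSH -4  -> -8 0 -4
PUSH -26 -> -8 0 -4 -26
MUL      -> -8 0 104
SUB      -> -8 -104
SUB      -> 96
PUSH 1   -> 96 1
PUSH 3   -> 96 1 3
SUB      -> 96 -2
OVER     -> 96 -2 96
SWAP     -> 96 96 -2
SWAP     -> 96 -2 96
ADD      -> 96 94
MUL      -> 9024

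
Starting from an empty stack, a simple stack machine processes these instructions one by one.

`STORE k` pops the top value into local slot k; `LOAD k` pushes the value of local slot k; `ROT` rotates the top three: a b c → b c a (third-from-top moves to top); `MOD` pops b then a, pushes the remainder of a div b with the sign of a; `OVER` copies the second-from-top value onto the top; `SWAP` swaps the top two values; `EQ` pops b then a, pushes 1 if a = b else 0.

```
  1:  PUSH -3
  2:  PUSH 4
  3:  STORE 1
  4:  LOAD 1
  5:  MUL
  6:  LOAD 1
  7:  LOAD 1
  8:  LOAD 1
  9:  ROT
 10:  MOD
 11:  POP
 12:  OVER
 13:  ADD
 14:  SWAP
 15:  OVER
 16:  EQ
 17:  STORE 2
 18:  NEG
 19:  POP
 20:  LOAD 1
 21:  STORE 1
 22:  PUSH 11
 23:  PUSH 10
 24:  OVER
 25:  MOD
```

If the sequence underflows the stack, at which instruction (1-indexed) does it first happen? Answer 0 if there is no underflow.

0

PUSH -3  [-3]
PUSH 4   [-3, 4]
STORE 1  [-3]
LOAD 1   [-3, 4]
MUL      [-12]
LOAD 1   [-12, 4]
LOAD 1   [-12, 4, 4]
LOAD 1   [-12, 4, 4, 4]
ROT      [-12, 4, 4, 4]
MOD      [-12, 4, 0]
POP      [-12, 4]
OVER     [-12, 4, -12]
ADD      [-12, -8]
SWAP     [-8, -12]
OVER     [-8, -12, -8]
EQ       [-8, 0]
STORE 2  [-8]
NEG      [8]
POP      []
LOAD 1   [4]
STORE 1  []
PUSH 11  [11]
PUSH 10  [11, 10]
OVER     [11, 10, 11]
MOD      [11, 10]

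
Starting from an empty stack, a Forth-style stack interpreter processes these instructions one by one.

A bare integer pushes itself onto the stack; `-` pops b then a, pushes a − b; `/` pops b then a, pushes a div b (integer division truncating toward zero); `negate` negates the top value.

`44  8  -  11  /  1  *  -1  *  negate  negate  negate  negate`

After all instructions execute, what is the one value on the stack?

-3

44     → [44]
8      → [44, 8]
-      → [36]
11     → [36, 11]
/      → [3]
1      → [3, 1]
*      → [3]
-1     → [3, -1]
*      → [-3]
negate → [3]
negate → [-3]
negate → [3]
negate → [-3]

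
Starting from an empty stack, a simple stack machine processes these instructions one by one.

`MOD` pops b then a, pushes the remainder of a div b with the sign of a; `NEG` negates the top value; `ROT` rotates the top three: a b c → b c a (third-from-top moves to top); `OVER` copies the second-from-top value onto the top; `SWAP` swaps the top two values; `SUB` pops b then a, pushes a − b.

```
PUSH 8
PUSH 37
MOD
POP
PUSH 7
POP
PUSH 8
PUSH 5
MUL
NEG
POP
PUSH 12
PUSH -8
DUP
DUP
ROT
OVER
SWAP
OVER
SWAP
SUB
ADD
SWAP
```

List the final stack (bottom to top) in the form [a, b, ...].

PUSH 8  → [8]
PUSH 37 → [8, 37]
MOD     → [8]
POP     → []
PUSH 7  → [7]
POP     → []
PUSH 8  → [8]
PUSH 5  → [8, 5]
MUL     → [40]
NEG     → [-40]
POP     → []
PUSH 12 → [12]
PUSH -8 → [12, -8]
DUP     → [12, -8, -8]
DUP     → [12, -8, -8, -8]
ROT     → [12, -8, -8, -8]
OVER    → [12, -8, -8, -8, -8]
SWAP    → [12, -8, -8, -8, -8]
OVER    → [12, -8, -8, -8, -8, -8]
SWAP    → [12, -8, -8, -8, -8, -8]
SUB     → [12, -8, -8, -8, 0]
ADD     → [12, -8, -8, -8]
SWAP    → [12, -8, -8, -8]

[12, -8, -8, -8]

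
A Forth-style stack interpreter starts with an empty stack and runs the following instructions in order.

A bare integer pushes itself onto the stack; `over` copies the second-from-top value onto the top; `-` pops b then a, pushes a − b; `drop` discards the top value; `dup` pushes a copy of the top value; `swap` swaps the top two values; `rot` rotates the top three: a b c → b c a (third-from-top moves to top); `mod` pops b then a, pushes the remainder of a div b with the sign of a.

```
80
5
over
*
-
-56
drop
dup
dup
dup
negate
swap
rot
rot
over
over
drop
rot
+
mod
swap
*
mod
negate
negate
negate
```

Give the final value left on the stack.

80     -> [80]
5      -> [80, 5]
over   -> [80, 5, 80]
*      -> [80, 400]
-      -> [-320]
-56    -> [-320, -56]
drop   -> [-320]
dup    -> [-320, -320]
dup    -> [-320, -320, -320]
dup    -> [-320, -320, -320, -320]
negate -> [-320, -320, -320, 320]
swap   -> [-320, -320, 320, -320]
rot    -> [-320, 320, -320, -320]
rot    -> [-320, -320, -320, 320]
over   -> [-320, -320, -320, 320, -320]
over   -> [-320, -320, -320, 320, -320, 320]
drop   -> [-320, -320, -320, 320, -320]
rot    -> [-320, -320, 320, -320, -320]
+      -> [-320, -320, 320, -640]
mod    -> [-320, -320, 320]
swap   -> [-320, 320, -320]
*      -> [-320, -102400]
mod    -> [-320]
negate -> [320]
negate -> [-320]
negate -> [320]

320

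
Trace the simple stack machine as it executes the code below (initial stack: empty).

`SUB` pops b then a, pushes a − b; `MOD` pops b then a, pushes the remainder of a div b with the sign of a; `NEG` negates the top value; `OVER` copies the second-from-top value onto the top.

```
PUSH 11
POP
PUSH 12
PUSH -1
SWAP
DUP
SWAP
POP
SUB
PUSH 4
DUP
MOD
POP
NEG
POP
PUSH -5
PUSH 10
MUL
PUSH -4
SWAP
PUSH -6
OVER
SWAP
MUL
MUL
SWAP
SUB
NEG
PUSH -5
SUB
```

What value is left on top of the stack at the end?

15001

PUSH 11 → [11]
POP     → []
PUSH 12 → [12]
PUSH -1 → [12, -1]
SWAP    → [-1, 12]
DUP     → [-1, 12, 12]
SWAP    → [-1, 12, 12]
POP     → [-1, 12]
SUB     → [-13]
PUSH 4  → [-13, 4]
DUP     → [-13, 4, 4]
MOD     → [-13, 0]
POP     → [-13]
NEG     → [13]
POP     → []
PUSH -5 → [-5]
PUSH 10 → [-5, 10]
MUL     → [-50]
PUSH -4 → [-50, -4]
SWAP    → [-4, -50]
PUSH -6 → [-4, -50, -6]
OVER    → [-4, -50, -6, -50]
SWAP    → [-4, -50, -50, -6]
MUL     → [-4, -50, 300]
MUL     → [-4, -15000]
SWAP    → [-15000, -4]
SUB     → [-14996]
NEG     → [14996]
PUSH -5 → [14996, -5]
SUB     → [15001]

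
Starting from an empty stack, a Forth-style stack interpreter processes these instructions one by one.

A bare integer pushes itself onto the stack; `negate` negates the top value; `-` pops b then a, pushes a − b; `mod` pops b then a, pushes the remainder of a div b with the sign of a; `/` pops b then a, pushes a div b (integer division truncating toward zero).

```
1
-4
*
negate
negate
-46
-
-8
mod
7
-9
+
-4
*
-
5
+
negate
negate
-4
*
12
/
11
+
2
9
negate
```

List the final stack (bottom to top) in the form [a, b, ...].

1      → [1]
-4     → [1, -4]
*      → [-4]
negate → [4]
negate → [-4]
-46    → [-4, -46]
-      → [42]
-8     → [42, -8]
mod    → [2]
7      → [2, 7]
-9     → [2, 7, -9]
+      → [2, -2]
-4     → [2, -2, -4]
*      → [2, 8]
-      → [-6]
5      → [-6, 5]
+      → [-1]
negate → [1]
negate → [-1]
-4     → [-1, -4]
*      → [4]
12     → [4, 12]
/      → [0]
11     → [0, 11]
+      → [11]
2      → [11, 2]
9      → [11, 2, 9]
negate → [11, 2, -9]

[11, 2, -9]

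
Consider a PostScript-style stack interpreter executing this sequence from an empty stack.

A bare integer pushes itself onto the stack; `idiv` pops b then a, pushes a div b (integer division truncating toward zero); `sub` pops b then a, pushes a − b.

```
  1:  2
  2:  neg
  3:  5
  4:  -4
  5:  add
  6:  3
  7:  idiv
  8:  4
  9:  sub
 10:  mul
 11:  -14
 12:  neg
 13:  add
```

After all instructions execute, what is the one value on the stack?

22

2    -> [2]
neg  -> [-2]
5    -> [-2, 5]
-4   -> [-2, 5, -4]
add  -> [-2, 1]
3    -> [-2, 1, 3]
idiv -> [-2, 0]
4    -> [-2, 0, 4]
sub  -> [-2, -4]
mul  -> [8]
-14  -> [8, -14]
neg  -> [8, 14]
add  -> [22]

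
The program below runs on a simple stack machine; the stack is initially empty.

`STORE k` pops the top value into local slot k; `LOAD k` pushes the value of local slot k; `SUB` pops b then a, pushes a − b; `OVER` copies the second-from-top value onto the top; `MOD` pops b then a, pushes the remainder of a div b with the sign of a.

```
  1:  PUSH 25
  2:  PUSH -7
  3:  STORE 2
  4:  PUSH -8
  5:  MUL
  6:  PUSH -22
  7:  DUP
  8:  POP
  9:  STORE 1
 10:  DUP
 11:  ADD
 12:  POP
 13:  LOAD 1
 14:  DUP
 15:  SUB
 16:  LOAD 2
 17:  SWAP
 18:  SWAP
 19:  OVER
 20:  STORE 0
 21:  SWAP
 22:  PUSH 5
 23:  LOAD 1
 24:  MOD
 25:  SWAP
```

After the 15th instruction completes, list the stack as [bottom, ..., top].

PUSH 25  -> [25]
PUSH -7  -> [25, -7]
STORE 2  -> [25]
PUSH -8  -> [25, -8]
MUL      -> [-200]
PUSH -22 -> [-200, -22]
DUP      -> [-200, -22, -22]
POP      -> [-200, -22]
STORE 1  -> [-200]
DUP      -> [-200, -200]
ADD      -> [-400]
POP      -> []
LOAD 1   -> [-22]
DUP      -> [-22, -22]
SUB      -> [0]

[0]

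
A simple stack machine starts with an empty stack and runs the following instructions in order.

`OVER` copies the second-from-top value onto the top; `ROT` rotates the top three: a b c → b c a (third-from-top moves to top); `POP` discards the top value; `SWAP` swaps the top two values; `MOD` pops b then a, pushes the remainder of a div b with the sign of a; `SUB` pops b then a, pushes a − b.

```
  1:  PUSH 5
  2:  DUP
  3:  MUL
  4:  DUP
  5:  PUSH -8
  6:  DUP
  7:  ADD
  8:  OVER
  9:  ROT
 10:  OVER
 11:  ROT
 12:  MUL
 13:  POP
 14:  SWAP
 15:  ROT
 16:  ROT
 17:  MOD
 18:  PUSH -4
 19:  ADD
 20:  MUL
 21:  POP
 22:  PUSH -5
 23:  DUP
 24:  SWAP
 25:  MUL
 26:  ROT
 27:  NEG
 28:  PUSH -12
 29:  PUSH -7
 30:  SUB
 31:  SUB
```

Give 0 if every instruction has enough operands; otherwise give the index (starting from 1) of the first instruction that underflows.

26

PUSH 5   [5]
DUP      [5, 5]
MUL      [25]
DUP      [25, 25]
PUSH -8  [25, 25, -8]
DUP      [25, 25, -8, -8]
ADD      [25, 25, -16]
OVER     [25, 25, -16, 25]
ROT      [25, -16, 25, 25]
OVER     [25, -16, 25, 25, 25]
ROT      [25, -16, 25, 25, 25]
MUL      [25, -16, 25, 625]
POP      [25, -16, 25]
SWAP     [25, 25, -16]
ROT      [25, -16, 25]
ROT      [-16, 25, 25]
MOD      [-16, 0]
PUSH -4  [-16, 0, -4]
ADD      [-16, -4]
MUL      [64]
POP      []
PUSH -5  [-5]
DUP      [-5, -5]
SWAP     [-5, -5]
MUL      [25]
ROT  — needs 3 operands, stack has 1 → underflow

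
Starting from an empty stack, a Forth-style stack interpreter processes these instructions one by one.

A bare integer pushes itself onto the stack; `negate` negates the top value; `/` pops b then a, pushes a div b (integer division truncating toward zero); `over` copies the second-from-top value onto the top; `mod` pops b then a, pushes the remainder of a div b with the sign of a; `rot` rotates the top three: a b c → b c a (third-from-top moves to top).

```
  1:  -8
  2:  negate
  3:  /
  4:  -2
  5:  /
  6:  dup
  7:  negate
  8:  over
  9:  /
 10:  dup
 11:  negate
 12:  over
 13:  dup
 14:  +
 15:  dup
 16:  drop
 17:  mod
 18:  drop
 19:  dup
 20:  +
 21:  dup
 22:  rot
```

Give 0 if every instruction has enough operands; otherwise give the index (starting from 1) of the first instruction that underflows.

3

-8     : [-8]
negate : [8]
/  — needs 2 operands, stack has 1 → underflow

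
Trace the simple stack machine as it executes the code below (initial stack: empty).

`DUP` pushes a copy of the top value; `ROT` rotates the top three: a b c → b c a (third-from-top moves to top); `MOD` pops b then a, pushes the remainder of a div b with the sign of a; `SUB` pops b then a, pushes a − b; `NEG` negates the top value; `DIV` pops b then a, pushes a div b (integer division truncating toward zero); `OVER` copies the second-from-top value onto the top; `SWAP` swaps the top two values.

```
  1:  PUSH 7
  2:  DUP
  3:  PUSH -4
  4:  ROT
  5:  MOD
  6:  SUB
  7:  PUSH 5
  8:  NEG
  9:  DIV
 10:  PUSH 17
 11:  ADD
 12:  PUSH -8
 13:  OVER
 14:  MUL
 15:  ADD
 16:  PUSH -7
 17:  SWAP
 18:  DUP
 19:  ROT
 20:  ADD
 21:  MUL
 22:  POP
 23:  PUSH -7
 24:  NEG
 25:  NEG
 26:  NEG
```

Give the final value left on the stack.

7

PUSH 7  → 7
DUP     → 7 7
PUSH -4 → 7 7 -4
ROT     → 7 -4 7
MOD     → 7 -4
SUB     → 11
PUSH 5  → 11 5
NEG     → 11 -5
DIV     → -2
PUSH 17 → -2 17
ADD     → 15
PUSH -8 → 15 -8
OVER    → 15 -8 15
MUL     → 15 -120
ADD     → -105
PUSH -7 → -105 -7
SWAP    → -7 -105
DUP     → -7 -105 -105
ROT     → -105 -105 -7
ADD     → -105 -112
MUL     → 11760
POP     → (empty)
PUSH -7 → -7
NEG     → 7
NEG     → -7
NEG     → 7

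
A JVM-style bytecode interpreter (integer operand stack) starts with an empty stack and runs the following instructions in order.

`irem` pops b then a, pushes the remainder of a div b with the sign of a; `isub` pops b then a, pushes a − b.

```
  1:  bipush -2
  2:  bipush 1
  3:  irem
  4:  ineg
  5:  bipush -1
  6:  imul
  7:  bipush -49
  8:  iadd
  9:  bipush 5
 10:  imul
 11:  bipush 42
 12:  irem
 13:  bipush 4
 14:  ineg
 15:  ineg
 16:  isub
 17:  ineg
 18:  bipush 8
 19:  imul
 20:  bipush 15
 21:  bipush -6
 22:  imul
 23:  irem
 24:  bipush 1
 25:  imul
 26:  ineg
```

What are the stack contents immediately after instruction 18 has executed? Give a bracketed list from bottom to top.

bipush -2  : [-2]
bipush 1   : [-2, 1]
irem       : [0]
ineg       : [0]
bipush -1  : [0, -1]
imul       : [0]
bipush -49 : [0, -49]
iadd       : [-49]
bipush 5   : [-49, 5]
imul       : [-245]
bipush 42  : [-245, 42]
irem       : [-35]
bipush 4   : [-35, 4]
ineg       : [-35, -4]
ineg       : [-35, 4]
isub       : [-39]
ineg       : [39]
bipush 8   : [39, 8]

[39, 8]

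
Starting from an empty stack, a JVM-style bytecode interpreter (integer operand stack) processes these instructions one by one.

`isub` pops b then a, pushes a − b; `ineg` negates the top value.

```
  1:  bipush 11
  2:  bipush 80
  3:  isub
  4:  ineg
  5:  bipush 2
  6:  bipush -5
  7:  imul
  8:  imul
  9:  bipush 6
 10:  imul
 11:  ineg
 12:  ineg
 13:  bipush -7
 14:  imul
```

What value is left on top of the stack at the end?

28980

bipush 11 → [11]
bipush 80 → [11, 80]
isub      → [-69]
ineg      → [69]
bipush 2  → [69, 2]
bipush -5 → [69, 2, -5]
imul      → [69, -10]
imul      → [-690]
bipush 6  → [-690, 6]
imul      → [-4140]
ineg      → [4140]
ineg      → [-4140]
bipush -7 → [-4140, -7]
imul      → [28980]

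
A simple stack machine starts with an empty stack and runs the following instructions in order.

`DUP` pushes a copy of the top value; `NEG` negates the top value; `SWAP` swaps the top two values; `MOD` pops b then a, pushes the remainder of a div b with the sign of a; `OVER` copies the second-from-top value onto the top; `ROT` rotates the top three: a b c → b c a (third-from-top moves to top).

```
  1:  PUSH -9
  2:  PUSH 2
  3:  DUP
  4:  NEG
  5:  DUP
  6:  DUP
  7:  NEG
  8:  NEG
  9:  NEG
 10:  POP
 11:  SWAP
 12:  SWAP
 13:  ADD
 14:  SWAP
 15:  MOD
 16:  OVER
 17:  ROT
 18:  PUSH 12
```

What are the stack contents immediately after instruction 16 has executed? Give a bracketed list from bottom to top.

PUSH -9 : [-9]
PUSH 2  : [-9, 2]
DUP     : [-9, 2, 2]
NEG     : [-9, 2, -2]
DUP     : [-9, 2, -2, -2]
DUP     : [-9, 2, -2, -2, -2]
NEG     : [-9, 2, -2, -2, 2]
NEG     : [-9, 2, -2, -2, -2]
NEG     : [-9, 2, -2, -2, 2]
POP     : [-9, 2, -2, -2]
SWAP    : [-9, 2, -2, -2]
SWAP    : [-9, 2, -2, -2]
ADD     : [-9, 2, -4]
SWAP    : [-9, -4, 2]
MOD     : [-9, 0]
OVER    : [-9, 0, -9]

[-9, 0, -9]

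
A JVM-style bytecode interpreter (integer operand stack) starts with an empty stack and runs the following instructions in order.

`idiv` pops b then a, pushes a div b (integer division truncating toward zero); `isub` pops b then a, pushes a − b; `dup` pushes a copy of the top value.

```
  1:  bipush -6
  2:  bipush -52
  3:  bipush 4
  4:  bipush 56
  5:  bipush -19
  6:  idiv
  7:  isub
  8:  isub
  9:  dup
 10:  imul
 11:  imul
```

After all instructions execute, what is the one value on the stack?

-20184

bipush -6  : -6
bipush -52 : -6 -52
bipush 4   : -6 -52 4
bipush 56  : -6 -52 4 56
bipush -19 : -6 -52 4 56 -19
idiv       : -6 -52 4 -2
isub       : -6 -52 6
isub       : -6 -58
dup        : -6 -58 -58
imul       : -6 3364
imul       : -20184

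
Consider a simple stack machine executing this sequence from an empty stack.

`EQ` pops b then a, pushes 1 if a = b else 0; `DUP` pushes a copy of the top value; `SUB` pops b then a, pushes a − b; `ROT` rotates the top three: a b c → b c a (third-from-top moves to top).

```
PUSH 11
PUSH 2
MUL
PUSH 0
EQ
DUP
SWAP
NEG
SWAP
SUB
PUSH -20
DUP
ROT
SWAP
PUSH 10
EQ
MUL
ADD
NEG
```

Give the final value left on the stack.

20

PUSH 11  → [11]
PUSH 2   → [11, 2]
MUL      → [22]
PUSH 0   → [22, 0]
EQ       → [0]
DUP      → [0, 0]
SWAP     → [0, 0]
NEG      → [0, 0]
SWAP     → [0, 0]
SUB      → [0]
PUSH -20 → [0, -20]
DUP      → [0, -20, -20]
ROT      → [-20, -20, 0]
SWAP     → [-20, 0, -20]
PUSH 10  → [-20, 0, -20, 10]
EQ       → [-20, 0, 0]
MUL      → [-20, 0]
ADD      → [-20]
NEG      → [20]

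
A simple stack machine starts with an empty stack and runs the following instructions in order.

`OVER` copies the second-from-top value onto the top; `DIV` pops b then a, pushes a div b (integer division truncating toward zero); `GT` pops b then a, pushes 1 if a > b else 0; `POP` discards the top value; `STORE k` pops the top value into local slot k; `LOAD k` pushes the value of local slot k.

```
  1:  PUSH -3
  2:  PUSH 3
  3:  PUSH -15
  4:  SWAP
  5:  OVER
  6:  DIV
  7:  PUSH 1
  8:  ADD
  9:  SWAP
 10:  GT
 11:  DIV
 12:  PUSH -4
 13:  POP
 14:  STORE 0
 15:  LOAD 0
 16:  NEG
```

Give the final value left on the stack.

PUSH -3  → -3
PUSH 3   → -3 3
PUSH -15 → -3 3 -15
SWAP     → -3 -15 3
OVER     → -3 -15 3 -15
DIV      → -3 -15 0
PUSH 1   → -3 -15 0 1
ADD      → -3 -15 1
SWAP     → -3 1 -15
GT       → -3 1
DIV      → -3
PUSH -4  → -3 -4
POP      → -3
STORE 0  → (empty)
LOAD 0   → -3
NEG      → 3

3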